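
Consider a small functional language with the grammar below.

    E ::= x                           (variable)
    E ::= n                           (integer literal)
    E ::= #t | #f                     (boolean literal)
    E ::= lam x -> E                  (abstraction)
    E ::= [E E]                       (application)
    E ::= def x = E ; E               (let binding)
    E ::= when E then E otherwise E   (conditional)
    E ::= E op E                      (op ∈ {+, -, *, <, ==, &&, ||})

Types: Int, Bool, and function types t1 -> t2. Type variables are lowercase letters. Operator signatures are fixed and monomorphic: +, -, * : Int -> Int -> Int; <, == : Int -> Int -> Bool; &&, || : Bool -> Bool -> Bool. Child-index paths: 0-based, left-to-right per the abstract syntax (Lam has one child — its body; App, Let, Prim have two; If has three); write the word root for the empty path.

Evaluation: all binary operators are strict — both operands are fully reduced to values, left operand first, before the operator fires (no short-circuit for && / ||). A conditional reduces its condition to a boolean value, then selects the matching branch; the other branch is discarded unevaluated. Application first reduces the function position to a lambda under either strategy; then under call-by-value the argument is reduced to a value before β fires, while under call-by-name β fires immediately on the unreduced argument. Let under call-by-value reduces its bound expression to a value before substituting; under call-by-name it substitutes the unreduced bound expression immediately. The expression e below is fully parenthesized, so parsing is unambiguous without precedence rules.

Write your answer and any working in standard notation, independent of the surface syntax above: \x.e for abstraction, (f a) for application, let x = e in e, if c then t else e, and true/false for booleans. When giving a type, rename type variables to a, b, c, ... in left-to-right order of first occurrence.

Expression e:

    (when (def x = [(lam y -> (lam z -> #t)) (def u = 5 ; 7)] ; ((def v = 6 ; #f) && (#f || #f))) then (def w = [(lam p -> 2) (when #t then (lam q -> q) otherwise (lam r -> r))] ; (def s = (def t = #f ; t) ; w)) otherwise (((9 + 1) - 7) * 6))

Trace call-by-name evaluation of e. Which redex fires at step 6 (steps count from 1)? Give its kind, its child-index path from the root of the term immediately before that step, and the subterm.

Working:
step 0: (if (let x = ((\y.(\z.true)) (let u = 5 in 7)) in ((let v = 6 in false) && (false || false))) then (let w = ((\p.2) (if true then (\q.q) else (\r.r))) in (let s = (let t = false in t) in w)) else (((9 + 1) - 7) * 6))
step 1: [let@0] (if ((let v = 6 in false) && (false || false)) then (let w = ((\p.2) (if true then (\q.q) else (\r.r))) in (let s = (let t = false in t) in w)) else (((9 + 1) - 7) * 6))
step 2: [let@0.0] (if (false && (false || false)) then (let w = ((\p.2) (if true then (\q.q) else (\r.r))) in (let s = (let t = false in t) in w)) else (((9 + 1) - 7) * 6))
step 3: [delta@0.1] (if (false && false) then (let w = ((\p.2) (if true then (\q.q) else (\r.r))) in (let s = (let t = false in t) in w)) else (((9 + 1) - 7) * 6))
step 4: [delta@0] (if false then (let w = ((\p.2) (if true then (\q.q) else (\r.r))) in (let s = (let t = false in t) in w)) else (((9 + 1) - 7) * 6))
step 5: [if@root] (((9 + 1) - 7) * 6)
step 6: [delta@0.0] ((10 - 7) * 6)

Answer: delta at 0.0 : (9 + 1)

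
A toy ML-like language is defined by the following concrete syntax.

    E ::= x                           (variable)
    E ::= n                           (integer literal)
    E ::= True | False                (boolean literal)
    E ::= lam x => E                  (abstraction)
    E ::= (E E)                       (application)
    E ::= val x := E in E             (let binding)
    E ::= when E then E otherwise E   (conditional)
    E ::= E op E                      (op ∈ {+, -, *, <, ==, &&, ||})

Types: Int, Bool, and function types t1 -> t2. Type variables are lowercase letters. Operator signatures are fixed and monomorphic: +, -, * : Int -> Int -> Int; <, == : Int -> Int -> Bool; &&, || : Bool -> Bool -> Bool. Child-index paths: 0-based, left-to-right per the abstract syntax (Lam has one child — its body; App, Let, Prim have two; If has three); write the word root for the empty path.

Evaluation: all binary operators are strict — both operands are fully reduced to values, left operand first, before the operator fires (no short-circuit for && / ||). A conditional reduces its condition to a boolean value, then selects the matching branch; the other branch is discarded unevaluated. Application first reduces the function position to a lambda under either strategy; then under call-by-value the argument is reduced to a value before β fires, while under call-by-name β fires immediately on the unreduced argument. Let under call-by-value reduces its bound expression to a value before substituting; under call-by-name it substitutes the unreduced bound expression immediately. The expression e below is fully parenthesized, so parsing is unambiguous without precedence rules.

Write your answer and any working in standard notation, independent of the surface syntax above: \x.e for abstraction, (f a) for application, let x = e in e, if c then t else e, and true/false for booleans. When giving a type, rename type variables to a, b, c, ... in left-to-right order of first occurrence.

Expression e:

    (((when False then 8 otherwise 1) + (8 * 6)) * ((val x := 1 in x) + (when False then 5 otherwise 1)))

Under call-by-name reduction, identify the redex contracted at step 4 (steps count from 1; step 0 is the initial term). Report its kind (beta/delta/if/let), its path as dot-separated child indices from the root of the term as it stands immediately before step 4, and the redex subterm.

Working:
step 0: (((if false then 8 else 1) + (8 * 6)) * ((let x = 1 in x) + (if false then 5 else 1)))
step 1: [if@0.0] ((1 + (8 * 6)) * ((let x = 1 in x) + (if false then 5 else 1)))
step 2: [delta@0.1] ((1 + 48) * ((let x = 1 in x) + (if false then 5 else 1)))
step 3: [delta@0] (49 * ((let x = 1 in x) + (if false then 5 else 1)))
step 4: [let@1.0] (49 * (1 + (if false then 5 else 1)))

Answer: let at 1.0 : (let x = 1 in x)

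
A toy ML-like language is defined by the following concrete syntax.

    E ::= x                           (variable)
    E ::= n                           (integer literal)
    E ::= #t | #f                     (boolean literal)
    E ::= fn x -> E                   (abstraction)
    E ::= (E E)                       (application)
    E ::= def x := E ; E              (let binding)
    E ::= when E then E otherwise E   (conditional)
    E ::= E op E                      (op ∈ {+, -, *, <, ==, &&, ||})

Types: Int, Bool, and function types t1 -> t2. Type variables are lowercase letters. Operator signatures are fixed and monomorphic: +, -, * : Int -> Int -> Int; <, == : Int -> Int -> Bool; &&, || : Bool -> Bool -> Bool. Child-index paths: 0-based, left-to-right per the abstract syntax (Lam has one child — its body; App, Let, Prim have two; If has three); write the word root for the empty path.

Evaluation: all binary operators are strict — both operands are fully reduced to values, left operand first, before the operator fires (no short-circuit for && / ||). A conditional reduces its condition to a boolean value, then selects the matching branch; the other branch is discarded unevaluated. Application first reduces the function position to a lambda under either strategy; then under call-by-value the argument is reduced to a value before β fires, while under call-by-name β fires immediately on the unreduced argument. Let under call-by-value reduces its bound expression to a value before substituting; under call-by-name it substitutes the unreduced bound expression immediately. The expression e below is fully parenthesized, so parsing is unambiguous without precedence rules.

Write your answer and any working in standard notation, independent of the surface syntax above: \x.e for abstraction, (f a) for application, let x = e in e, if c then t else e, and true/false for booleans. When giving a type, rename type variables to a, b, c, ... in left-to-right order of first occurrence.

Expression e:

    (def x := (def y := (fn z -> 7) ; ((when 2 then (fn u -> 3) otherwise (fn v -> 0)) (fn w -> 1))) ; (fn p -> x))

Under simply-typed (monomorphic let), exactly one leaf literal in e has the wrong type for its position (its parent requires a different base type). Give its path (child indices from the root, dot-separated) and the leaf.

Derivation:
\z._ : a -> Int
let y : a -> Int
  unify Int ~ Bool
  FAIL: mismatch Int ~ Bool

Answer: 0.1.0.0 : 2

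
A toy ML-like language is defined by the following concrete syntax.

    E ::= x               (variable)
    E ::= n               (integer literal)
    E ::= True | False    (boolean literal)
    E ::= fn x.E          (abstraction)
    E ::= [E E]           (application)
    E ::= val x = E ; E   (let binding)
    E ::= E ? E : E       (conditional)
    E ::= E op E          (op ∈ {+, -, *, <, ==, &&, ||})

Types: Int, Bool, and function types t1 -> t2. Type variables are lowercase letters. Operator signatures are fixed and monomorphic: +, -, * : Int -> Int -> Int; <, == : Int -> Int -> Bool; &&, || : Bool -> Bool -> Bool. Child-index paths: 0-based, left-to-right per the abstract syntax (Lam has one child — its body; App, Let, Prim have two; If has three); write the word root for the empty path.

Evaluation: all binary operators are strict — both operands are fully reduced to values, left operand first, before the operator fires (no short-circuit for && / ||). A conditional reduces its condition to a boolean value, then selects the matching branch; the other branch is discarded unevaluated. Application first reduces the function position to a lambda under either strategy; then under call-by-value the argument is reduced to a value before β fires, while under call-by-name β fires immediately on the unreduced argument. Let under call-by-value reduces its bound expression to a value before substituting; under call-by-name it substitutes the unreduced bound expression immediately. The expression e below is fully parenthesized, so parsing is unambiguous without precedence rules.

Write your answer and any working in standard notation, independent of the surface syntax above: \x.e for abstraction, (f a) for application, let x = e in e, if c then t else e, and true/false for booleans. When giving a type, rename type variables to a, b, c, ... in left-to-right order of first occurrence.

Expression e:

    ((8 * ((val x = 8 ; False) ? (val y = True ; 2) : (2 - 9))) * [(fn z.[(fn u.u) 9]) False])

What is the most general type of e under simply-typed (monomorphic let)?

Derivation:
  unify Int ~ Int
let x : Int
  unify Bool ~ Bool
let y : Bool
  unify Int ~ Int
  unify Int ~ Int
  unify Int ~ Int
  unify Int ~ Int
  unify Int ~ Int
u : b
\u._ : b -> b
  unify b -> b ~ Int -> c
  unify b ~ Int
  unify Int ~ c
_ _ : Int
\z._ : a -> Int
  unify a -> Int ~ Bool -> d
  unify a ~ Bool
  unify Int ~ d
_ _ : Int
  unify Int ~ Int

Answer: Int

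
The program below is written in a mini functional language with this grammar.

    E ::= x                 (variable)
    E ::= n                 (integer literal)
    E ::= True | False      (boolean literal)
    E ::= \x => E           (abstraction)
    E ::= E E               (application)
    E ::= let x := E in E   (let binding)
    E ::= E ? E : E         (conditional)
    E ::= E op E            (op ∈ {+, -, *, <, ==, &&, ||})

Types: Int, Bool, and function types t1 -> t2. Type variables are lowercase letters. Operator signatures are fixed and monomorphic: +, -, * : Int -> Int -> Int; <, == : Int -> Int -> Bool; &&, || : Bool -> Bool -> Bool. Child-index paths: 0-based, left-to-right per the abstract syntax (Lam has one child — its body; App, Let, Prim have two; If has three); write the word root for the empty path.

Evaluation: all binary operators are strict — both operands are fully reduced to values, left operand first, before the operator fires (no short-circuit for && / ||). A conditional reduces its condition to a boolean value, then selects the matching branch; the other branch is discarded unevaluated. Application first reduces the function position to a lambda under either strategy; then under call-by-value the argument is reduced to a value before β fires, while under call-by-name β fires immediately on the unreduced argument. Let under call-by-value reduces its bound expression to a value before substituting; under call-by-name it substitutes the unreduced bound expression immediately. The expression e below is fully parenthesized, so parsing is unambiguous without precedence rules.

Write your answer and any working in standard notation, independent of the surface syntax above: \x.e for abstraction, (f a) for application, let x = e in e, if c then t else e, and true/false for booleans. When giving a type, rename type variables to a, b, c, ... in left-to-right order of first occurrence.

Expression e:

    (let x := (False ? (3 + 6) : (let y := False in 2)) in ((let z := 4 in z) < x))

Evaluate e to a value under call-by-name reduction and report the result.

Answer: false

Derivation:
step 0: (let x = (if false then (3 + 6) else (let y = false in 2)) in ((let z = 4 in z) < x))
step 1: [let@root] ((let z = 4 in z) < (if false then (3 + 6) else (let y = false in 2)))
step 2: [let@0] (4 < (if false then (3 + 6) else (let y = false in 2)))
step 3: [if@1] (4 < (let y = false in 2))
step 4: [let@1] (4 < 2)
step 5: [delta@root] false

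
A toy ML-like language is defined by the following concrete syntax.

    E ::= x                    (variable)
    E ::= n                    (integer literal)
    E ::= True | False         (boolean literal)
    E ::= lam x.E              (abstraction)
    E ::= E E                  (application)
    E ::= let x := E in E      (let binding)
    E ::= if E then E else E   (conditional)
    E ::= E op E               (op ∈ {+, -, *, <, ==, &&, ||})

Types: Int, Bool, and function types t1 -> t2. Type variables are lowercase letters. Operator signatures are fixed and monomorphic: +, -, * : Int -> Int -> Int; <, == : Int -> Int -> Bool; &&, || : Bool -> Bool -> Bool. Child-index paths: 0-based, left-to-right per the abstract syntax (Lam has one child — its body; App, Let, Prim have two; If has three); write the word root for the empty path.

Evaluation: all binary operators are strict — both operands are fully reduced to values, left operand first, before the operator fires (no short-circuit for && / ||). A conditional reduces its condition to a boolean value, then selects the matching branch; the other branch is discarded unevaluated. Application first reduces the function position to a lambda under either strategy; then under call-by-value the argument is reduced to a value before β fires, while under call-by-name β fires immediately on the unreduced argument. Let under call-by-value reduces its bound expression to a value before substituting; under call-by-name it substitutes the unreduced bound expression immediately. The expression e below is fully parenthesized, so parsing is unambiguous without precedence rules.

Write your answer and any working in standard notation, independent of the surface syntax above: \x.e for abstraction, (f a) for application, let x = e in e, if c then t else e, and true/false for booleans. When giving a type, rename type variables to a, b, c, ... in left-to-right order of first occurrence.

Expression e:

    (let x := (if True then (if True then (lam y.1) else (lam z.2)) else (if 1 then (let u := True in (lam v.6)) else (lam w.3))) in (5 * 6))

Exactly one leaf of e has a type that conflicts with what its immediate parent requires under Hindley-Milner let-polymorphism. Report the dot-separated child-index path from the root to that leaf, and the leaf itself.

Derivation:
  unify Bool ~ Bool
  unify Bool ~ Bool
\y._ : a -> Int
\z._ : b -> Int
  unify a -> Int ~ b -> Int
  unify a ~ b
  unify Int ~ Int
  unify Int ~ Bool
  FAIL: mismatch Int ~ Bool

Answer: 0.2.0 : 1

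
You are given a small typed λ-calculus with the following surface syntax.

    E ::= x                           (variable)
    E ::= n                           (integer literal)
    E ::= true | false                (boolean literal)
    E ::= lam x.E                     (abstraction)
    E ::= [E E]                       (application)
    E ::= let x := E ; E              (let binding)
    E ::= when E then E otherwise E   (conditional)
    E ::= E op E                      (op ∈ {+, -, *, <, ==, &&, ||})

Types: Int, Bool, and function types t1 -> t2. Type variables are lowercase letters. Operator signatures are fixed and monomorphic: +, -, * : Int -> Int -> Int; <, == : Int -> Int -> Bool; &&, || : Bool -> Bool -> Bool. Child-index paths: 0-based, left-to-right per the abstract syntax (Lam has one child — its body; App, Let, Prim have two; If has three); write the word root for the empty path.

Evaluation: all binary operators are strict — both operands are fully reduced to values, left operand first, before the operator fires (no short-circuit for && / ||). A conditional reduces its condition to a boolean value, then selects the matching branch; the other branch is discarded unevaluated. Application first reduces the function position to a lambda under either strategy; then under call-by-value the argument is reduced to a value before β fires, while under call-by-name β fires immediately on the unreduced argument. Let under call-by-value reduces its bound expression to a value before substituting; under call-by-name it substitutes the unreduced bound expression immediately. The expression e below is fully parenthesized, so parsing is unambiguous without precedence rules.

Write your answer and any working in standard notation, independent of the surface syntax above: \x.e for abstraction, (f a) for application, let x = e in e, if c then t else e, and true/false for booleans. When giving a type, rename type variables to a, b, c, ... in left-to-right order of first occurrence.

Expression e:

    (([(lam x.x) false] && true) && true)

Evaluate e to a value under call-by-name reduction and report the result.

Answer: false

Trace:
step 0: ((((\x.x) false) && true) && true)
step 1: [beta@0.0] ((false && true) && true)
step 2: [delta@0] (false && true)
step 3: [delta@root] false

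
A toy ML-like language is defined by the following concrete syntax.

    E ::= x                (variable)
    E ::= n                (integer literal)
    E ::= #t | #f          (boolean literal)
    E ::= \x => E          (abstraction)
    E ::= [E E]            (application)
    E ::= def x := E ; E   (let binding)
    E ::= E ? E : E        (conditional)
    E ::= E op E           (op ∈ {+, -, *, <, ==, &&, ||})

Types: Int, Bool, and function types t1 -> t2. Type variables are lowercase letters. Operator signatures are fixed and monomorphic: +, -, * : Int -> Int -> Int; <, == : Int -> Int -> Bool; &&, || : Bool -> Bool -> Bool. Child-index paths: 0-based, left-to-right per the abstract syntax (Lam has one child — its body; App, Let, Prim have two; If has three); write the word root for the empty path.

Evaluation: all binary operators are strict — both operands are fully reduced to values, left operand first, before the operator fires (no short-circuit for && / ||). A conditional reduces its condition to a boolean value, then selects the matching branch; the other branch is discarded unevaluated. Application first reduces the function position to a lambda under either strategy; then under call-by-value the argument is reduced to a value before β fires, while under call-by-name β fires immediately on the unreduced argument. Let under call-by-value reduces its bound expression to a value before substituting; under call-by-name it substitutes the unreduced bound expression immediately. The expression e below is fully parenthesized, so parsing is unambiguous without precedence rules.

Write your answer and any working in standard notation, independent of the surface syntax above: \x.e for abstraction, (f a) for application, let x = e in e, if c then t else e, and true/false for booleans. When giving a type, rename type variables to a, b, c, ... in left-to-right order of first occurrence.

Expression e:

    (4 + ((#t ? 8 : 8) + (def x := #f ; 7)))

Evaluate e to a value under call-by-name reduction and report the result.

Answer: 19

Derivation:
step 0: (4 + ((if true then 8 else 8) + (let x = false in 7)))
step 1: [if@1.0] (4 + (8 + (let x = false in 7)))
step 2: [let@1.1] (4 + (8 + 7))
step 3: [delta@1] (4 + 15)
step 4: [delta@root] 19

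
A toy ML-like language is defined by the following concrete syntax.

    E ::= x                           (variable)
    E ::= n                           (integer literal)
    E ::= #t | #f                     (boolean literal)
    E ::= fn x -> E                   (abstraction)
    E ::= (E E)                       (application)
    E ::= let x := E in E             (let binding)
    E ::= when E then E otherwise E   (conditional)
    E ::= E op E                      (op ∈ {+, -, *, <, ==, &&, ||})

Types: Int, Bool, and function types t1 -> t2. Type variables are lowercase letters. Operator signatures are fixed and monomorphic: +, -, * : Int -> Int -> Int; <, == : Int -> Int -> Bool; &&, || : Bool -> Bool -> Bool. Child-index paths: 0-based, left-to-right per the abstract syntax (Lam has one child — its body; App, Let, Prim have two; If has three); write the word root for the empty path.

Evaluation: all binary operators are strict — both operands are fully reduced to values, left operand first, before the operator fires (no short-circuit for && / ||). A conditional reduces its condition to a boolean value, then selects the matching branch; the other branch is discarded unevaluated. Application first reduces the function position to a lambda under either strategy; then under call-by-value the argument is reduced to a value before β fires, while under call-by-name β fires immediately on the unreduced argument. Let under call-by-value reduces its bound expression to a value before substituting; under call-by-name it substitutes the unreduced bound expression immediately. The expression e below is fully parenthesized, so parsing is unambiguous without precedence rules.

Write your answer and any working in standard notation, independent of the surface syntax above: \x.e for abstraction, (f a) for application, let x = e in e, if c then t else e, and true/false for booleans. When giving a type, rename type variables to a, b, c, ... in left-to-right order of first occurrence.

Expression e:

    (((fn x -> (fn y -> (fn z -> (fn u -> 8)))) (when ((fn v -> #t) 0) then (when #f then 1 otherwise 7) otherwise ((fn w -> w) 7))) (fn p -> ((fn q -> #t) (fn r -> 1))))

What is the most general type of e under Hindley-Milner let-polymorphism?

Answer: a -> b -> Int

Working:
\u._ : d -> Int
\z._ : c -> d -> Int
\y._ : b -> c -> d -> Int
\x._ : a -> b -> c -> d -> Int
\v._ : e -> Bool
  unify e -> Bool ~ Int -> f
  unify e ~ Int
  unify Bool ~ f
_ _ : Bool
  unify Bool ~ Bool
  unify Bool ~ Bool
  unify Int ~ Int
w : g
\w._ : g -> g
  unify g -> g ~ Int -> h
  unify g ~ Int
  unify Int ~ h
_ _ : Int
  unify Int ~ Int
  unify a -> b -> c -> d -> Int ~ Int -> i
  unify a ~ Int
  unify b -> c -> d -> Int ~ i
_ _ : b -> c -> d -> Int
\q._ : k -> Bool
\r._ : l -> Int
  unify k -> Bool ~ (l -> Int) -> m
  unify k ~ l -> Int
  unify Bool ~ m
_ _ : Bool
\p._ : j -> Bool
  unify b -> c -> d -> Int ~ (j -> Bool) -> n
  unify b ~ j -> Bool
  unify c -> d -> Int ~ n
_ _ : c -> d -> Int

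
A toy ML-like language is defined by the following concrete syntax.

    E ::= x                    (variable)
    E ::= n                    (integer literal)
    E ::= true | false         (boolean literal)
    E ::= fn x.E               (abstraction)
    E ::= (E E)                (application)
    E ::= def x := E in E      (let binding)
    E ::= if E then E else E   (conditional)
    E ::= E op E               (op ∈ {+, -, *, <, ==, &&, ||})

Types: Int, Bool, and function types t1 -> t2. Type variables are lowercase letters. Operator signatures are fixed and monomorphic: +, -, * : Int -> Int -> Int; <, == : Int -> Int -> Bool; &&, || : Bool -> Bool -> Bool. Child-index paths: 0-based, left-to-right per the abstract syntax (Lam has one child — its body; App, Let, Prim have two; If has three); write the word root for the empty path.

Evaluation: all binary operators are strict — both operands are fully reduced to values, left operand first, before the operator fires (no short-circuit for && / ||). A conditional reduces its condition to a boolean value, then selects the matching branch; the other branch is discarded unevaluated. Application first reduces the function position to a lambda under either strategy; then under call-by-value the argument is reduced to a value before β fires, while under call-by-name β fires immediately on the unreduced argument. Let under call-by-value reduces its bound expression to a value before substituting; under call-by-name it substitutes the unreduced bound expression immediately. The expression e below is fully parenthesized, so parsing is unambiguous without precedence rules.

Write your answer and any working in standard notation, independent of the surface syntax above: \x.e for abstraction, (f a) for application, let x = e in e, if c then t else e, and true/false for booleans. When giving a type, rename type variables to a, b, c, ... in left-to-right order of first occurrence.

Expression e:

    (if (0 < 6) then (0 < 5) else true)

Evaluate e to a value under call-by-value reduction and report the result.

Derivation:
step 0: (if (0 < 6) then (0 < 5) else true)
step 1: [delta@0] (if true then (0 < 5) else true)
step 2: [if@root] (0 < 5)
step 3: [delta@root] true

Answer: true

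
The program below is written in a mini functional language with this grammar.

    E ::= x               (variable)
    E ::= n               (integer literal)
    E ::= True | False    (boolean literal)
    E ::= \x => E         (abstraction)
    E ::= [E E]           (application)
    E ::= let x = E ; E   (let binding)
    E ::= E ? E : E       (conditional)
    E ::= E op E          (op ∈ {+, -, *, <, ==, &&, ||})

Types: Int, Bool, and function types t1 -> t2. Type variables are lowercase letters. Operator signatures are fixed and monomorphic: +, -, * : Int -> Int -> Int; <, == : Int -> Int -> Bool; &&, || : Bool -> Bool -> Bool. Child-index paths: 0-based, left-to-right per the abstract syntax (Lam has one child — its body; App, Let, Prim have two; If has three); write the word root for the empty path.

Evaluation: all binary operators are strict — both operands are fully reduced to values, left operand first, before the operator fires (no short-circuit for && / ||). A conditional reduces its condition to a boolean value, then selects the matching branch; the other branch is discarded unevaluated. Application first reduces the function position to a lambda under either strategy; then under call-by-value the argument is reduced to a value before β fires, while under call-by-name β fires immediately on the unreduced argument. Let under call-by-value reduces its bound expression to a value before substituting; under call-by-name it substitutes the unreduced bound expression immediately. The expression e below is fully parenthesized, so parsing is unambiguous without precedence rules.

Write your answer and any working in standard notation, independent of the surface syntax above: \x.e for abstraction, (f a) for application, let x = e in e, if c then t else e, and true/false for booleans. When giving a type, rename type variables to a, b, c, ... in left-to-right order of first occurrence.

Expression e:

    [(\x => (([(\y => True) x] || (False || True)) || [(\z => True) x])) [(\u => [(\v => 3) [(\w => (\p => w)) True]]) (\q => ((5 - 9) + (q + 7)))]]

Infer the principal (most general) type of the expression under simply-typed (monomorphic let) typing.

Answer: Bool

Derivation:
\y._ : b -> Bool
x : a
  unify b -> Bool ~ a -> c
  unify b ~ a
  unify Bool ~ c
_ _ : Bool
  unify Bool ~ Bool
  unify Bool ~ Bool
  unify Bool ~ Bool
  unify Bool ~ Bool
  unify Bool ~ Bool
\z._ : d -> Bool
x : a
  unify d -> Bool ~ a -> e
  unify d ~ a
  unify Bool ~ e
_ _ : Bool
  unify Bool ~ Bool
\x._ : a -> Bool
\v._ : g -> Int
w : h
\p._ : i -> h
\w._ : h -> i -> h
  unify h -> i -> h ~ Bool -> j
  unify h ~ Bool
  unify i -> Bool ~ j
_ _ : i -> Bool
  unify g -> Int ~ (i -> Bool) -> k
  unify g ~ i -> Bool
  unify Int ~ k
_ _ : Int
\u._ : f -> Int
  unify Int ~ Int
  unify Int ~ Int
  unify Int ~ Int
q : l
  unify l ~ Int
  unify Int ~ Int
  unify Int ~ Int
\q._ : Int -> Int
  unify f -> Int ~ (Int -> Int) -> m
  unify f ~ Int -> Int
  unify Int ~ m
_ _ : Int
  unify a -> Bool ~ Int -> n
  unify a ~ Int
  unify Bool ~ n
_ _ : Bool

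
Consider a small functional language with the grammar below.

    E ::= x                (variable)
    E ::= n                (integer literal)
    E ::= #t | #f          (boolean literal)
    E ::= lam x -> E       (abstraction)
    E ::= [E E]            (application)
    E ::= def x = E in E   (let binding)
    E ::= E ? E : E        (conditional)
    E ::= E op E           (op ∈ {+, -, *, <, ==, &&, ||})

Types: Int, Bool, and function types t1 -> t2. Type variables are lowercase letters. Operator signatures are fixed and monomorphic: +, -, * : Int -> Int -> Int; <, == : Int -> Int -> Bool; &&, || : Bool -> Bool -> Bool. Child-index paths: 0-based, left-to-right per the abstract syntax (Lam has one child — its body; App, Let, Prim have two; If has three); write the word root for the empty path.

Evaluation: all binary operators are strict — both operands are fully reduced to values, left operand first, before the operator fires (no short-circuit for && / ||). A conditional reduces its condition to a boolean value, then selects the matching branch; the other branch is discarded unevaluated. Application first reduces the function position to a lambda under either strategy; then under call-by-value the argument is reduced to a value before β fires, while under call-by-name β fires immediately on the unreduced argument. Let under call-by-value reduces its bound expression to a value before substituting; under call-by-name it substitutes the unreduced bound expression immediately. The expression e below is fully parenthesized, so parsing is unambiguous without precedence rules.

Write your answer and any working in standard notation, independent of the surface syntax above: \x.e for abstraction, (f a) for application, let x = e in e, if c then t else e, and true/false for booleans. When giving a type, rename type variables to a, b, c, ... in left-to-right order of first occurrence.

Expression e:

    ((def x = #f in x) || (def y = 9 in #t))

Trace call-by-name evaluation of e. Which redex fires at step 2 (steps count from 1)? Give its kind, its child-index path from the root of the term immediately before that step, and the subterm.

Answer: let at 1 : (let y = 9 in true)

Working:
step 0: ((let x = false in x) || (let y = 9 in true))
step 1: [let@0] (false || (let y = 9 in true))
step 2: [let@1] (false || true)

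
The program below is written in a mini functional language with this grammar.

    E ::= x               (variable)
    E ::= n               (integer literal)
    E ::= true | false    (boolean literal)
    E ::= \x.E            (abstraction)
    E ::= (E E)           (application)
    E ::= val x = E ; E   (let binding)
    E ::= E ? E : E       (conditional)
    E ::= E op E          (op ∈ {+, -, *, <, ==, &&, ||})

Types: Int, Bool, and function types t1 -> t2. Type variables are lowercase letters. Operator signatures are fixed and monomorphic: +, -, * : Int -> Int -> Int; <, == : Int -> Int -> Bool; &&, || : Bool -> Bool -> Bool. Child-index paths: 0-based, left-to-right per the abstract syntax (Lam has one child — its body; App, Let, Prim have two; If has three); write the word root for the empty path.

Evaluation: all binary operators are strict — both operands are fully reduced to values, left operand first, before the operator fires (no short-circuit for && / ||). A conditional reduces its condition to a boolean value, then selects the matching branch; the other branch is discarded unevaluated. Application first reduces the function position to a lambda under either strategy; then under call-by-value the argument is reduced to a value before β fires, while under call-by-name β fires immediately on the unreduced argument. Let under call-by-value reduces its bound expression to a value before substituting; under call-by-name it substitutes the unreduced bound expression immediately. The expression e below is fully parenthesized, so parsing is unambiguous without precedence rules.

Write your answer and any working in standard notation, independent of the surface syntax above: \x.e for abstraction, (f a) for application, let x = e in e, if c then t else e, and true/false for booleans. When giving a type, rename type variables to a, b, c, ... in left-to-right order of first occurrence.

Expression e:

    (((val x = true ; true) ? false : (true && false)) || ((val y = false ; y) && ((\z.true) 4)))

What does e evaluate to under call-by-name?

Answer: false

Trace:
step 0: ((if (let x = true in true) then false else (true && false)) || ((let y = false in y) && ((\z.true) 4)))
step 1: [let@0.0] ((if true then false else (true && false)) || ((let y = false in y) && ((\z.true) 4)))
step 2: [if@0] (false || ((let y = false in y) && ((\z.true) 4)))
step 3: [let@1.0] (false || (false && ((\z.true) 4)))
step 4: [beta@1.1] (false || (false && true))
step 5: [delta@1] (false || false)
step 6: [delta@root] false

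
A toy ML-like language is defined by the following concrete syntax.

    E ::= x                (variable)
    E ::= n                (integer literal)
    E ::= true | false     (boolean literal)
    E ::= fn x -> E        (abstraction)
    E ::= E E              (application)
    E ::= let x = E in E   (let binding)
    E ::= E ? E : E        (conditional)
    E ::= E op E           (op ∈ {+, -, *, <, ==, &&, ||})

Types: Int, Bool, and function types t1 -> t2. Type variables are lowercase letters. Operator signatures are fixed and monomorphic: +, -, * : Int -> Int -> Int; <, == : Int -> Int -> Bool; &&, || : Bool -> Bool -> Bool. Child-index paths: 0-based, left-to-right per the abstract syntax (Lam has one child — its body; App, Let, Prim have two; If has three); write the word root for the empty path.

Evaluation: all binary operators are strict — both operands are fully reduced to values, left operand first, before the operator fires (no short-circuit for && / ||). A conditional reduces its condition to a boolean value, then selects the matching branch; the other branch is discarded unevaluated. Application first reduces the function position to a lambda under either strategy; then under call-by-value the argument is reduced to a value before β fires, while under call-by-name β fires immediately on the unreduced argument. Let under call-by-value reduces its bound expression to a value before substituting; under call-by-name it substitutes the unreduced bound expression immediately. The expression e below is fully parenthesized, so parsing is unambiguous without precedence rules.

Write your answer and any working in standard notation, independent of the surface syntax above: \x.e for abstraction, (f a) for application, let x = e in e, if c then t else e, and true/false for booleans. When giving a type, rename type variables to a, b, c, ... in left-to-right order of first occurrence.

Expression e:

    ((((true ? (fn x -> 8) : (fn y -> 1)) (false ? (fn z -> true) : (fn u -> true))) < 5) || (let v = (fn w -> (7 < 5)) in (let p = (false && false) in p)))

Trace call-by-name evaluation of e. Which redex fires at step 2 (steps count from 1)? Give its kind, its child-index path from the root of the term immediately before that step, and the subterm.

Answer: beta at 0.0 : ((\x.8) (if false then (\z.true) else (\u.true)))

Trace:
step 0: ((((if true then (\x.8) else (\y.1)) (if false then (\z.true) else (\u.true))) < 5) || (let v = (\w.(7 < 5)) in (let p = (false && false) in p)))
step 1: [if@0.0.0] ((((\x.8) (if false then (\z.true) else (\u.true))) < 5) || (let v = (\w.(7 < 5)) in (let p = (false && false) in p)))
step 2: [beta@0.0] ((8 < 5) || (let v = (\w.(7 < 5)) in (let p = (false && false) in p)))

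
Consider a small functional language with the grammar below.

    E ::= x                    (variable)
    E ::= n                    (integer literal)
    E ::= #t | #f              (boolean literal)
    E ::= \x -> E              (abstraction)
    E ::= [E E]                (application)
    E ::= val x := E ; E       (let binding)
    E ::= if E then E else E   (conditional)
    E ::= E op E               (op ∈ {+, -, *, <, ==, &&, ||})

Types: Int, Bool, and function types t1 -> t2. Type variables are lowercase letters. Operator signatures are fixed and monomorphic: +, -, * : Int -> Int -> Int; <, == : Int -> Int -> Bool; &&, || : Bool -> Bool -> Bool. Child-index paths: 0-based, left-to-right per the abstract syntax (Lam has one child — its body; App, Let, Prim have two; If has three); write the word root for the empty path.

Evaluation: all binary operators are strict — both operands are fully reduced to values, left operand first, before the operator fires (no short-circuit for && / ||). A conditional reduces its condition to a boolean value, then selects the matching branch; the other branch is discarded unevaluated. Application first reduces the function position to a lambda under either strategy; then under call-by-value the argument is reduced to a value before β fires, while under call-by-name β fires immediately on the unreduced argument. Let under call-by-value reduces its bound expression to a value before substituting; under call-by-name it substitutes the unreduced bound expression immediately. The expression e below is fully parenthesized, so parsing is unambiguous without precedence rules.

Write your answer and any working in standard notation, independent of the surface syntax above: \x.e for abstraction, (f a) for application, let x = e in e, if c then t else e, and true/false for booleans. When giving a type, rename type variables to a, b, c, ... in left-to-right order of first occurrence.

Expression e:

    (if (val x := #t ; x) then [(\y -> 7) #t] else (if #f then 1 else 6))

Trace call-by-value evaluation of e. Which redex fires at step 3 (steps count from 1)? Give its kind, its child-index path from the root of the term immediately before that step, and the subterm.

Working:
step 0: (if (let x = true in x) then ((\y.7) true) else (if false then 1 else 6))
step 1: [let@0] (if true then ((\y.7) true) else (if false then 1 else 6))
step 2: [if@root] ((\y.7) true)
step 3: [beta@root] 7

Answer: beta at root : ((\y.7) true)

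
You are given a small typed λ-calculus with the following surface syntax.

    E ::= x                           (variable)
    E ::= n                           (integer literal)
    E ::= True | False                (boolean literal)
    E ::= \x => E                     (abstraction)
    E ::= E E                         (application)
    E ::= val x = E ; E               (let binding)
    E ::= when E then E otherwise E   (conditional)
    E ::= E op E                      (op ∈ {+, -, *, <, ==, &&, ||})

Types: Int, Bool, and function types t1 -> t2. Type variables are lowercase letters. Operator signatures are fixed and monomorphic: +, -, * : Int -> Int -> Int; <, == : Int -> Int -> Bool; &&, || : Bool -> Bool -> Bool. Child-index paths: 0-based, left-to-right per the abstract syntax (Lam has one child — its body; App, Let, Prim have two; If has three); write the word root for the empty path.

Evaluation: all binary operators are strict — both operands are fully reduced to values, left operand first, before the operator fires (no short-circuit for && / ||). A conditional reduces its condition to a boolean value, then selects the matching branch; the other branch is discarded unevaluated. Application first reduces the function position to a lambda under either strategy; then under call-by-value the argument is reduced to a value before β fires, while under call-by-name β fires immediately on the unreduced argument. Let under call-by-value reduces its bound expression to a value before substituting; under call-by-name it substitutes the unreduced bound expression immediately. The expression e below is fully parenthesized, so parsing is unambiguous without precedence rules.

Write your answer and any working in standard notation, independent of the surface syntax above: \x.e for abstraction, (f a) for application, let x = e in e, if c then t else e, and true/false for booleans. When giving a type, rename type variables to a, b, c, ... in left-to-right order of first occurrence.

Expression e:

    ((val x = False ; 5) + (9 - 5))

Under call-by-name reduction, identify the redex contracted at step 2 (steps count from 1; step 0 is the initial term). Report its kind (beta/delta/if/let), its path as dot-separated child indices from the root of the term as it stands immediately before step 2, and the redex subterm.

Answer: delta at 1 : (9 - 5)

Trace:
step 0: ((let x = false in 5) + (9 - 5))
step 1: [let@0] (5 + (9 - 5))
step 2: [delta@1] (5 + 4)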